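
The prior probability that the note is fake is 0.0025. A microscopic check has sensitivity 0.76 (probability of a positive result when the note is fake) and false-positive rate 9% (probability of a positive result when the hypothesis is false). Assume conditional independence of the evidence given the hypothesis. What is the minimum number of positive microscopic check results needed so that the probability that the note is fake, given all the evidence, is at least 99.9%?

7

Prior odds: 0.0025 ÷ 0.9975 = 1/399.
Likelihood ratio of a positive result = 0.76/0.09 = 76/9.
Target posterior odds = 0.999/0.001 = 999.
Need (1/399) × (76/9)ⁿ ≥ 999, i.e. (76/9)ⁿ ≥ 398601.
(76/9)⁶ ≈362599 falls short of 398601 but (76/9)⁷ ≈3.06195e+06 reaches it, so n = 7.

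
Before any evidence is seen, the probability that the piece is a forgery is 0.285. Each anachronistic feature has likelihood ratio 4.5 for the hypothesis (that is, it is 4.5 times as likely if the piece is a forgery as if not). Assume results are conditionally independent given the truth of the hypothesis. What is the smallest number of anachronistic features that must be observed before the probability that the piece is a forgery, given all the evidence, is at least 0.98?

Prior odds: 0.285 ÷ 0.715 = 57/143.
Likelihood ratio per anachronistic feature = 4.5.
Target posterior odds = 0.98/0.02 = 49.
Require 4.5ⁿ ≥ 49 ÷ (57/143) = 7007/57.
4.5³ = 91.125 falls short of 7007/57 but 4.5⁴ = 410.0625 reaches it, so n = 4.

4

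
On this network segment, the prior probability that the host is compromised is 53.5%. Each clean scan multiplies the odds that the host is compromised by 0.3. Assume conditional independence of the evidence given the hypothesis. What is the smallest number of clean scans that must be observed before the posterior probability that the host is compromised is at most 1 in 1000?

Prior odds = 0.535/0.465 = 107/93.
Likelihood ratio per clean scan = 0.3.
Target posterior odds = 0.001/0.999 = 1/999.
Need (107/93) × 0.3ⁿ ≤ 1/999, i.e. 0.3ⁿ ≤ 31/35631.
0.3⁵ = 243/100000 is still above 31/35631 but 0.3⁶ = 729/1000000 is at or below it, so n = 6.

6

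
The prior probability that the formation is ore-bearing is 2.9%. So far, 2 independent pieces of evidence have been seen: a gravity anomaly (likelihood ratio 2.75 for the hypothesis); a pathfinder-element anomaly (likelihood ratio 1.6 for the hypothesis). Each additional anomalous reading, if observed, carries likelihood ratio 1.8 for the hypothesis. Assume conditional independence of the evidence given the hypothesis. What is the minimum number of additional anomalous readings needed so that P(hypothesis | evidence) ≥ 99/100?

Prior odds = 0.029/0.971 = 29/971.
Combined Bayes factor of the evidence already in hand = 2.75 × 1.6 = 4.4.
Odds after that evidence = (29/971) × 4.4 = 638/4855.
Target odds = 0.99/0.01 = 99.
Need 1.8ⁿ ≥ 99 ÷ (638/4855) = 43695/58.
1.8¹¹ ≈642.684 falls short of 43695/58 but 1.8¹² ≈1156.83 reaches it, so n = 12.

12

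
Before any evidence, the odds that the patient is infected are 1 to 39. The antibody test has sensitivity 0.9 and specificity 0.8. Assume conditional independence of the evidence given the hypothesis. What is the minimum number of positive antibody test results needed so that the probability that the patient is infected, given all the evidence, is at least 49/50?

Prior odds = 1/39.
False-positive rate = 1 − 0.8 = 0.2; likelihood ratio of a positive = 0.9/0.2 = 4.5.
Target posterior odds = 0.98/0.02 = 49.
Require 4.5ⁿ ≥ 49 ÷ (1/39) = 1911.
4.5⁵ = 1845.28125 falls short of 1911 but 4.5⁶ = 8303.765625 reaches it, so n = 6.

6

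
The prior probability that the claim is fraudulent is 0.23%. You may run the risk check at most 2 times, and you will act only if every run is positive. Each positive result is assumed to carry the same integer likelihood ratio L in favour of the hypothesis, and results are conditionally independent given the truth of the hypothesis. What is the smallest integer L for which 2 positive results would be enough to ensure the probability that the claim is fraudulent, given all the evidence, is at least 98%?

Prior odds = 0.0023/0.9977 = 23/9977.
Target odds = 0.98/0.02 = 49.
Need L² ≥ 49 ÷ (23/9977) = 488873/23.
145² = 21025 < 488873/23 ≤ 21316 = 146², so L = 146.

146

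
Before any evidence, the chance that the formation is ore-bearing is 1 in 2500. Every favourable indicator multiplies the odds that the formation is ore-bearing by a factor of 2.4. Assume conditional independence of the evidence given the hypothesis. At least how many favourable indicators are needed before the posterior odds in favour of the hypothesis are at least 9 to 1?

Prior odds = 0.0004/0.9996 = 1/2499.
Likelihood ratio per favourable indicator = 2.4.
Target odds = 9.
Require 2.4ⁿ ≥ 9 ÷ (1/2499) = 22491.
2.4¹¹ ≈15216.8 falls short of 22491 but 2.4¹² ≈36520.3 reaches it, so n = 12.

12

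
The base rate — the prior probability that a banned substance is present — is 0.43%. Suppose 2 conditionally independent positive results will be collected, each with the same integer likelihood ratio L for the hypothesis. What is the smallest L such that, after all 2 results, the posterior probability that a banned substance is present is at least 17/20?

37

Prior odds = 0.0043/0.9957 = 43/9957.
Target odds = 0.85/0.15 = 17/3.
Need L² ≥ 17/3 ÷ (43/9957) = 56423/43.
36² = 1296 < 56423/43 ≤ 1369 = 37², so L = 37.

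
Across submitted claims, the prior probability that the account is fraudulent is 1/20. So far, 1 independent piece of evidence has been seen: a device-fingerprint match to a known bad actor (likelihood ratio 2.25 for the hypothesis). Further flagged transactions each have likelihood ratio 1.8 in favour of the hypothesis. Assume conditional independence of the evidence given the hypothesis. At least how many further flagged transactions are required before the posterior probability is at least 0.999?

Prior odds = 0.05/0.95 = 1/19.
Bayes factor of the evidence already in hand = 2.25.
Odds after that evidence = (1/19) × 2.25 = 9/76.
Target odds = 0.999/0.001 = 999.
Need 1.8ⁿ ≥ 999 ÷ (9/76) = 8436.
1.8¹⁵ ≈6746.64 falls short of 8436 but 1.8¹⁶ ≈12144 reaches it, so n = 16.

16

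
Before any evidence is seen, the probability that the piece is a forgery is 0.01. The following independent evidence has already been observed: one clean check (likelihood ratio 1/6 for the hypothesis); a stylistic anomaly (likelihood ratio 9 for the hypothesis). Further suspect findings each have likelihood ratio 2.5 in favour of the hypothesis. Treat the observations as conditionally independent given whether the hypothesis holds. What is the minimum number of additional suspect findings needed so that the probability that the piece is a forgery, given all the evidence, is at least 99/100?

10

Prior odds = 0.01/0.99 = 1/99.
Combined Bayes factor of the evidence already in hand = (1/6) × 9 = 1.5.
Odds after that evidence = (1/99) × 1.5 = 1/66.
Target odds = 0.99/0.01 = 99.
Need 2.5ⁿ ≥ 99 ÷ (1/66) = 6534.
2.5⁹ = 1953125/512 falls short of 6534 but 2.5¹⁰ = 9765625/1024 reaches it, so n = 10.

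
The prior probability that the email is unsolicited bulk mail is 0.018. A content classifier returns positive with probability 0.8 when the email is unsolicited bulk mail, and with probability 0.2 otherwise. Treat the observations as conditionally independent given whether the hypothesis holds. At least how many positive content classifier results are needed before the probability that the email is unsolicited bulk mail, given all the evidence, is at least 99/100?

Prior odds: 0.018 ÷ 0.982 = 9/491.
Likelihood ratio of a positive result = 0.8/0.2 = 4.
Target posterior odds = 0.99/0.01 = 99.
Require 4ⁿ ≥ 99 ÷ (9/491) = 5401.
4⁶ = 4096 falls short of 5401 but 4⁷ = 16384 reaches it, so n = 7.

7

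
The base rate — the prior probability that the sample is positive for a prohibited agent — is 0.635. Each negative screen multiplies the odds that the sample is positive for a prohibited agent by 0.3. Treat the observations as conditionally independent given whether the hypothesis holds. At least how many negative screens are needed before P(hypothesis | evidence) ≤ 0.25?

2

Prior odds: 0.635 ÷ 0.365 = 127/73.
Likelihood ratio per negative screen = 0.3.
Target posterior odds = 0.25/0.75 = 1/3.
Require 0.3ⁿ ≤ 1/3 ÷ (127/73) = 73/381.
0.3¹ = 0.3 is still above 73/381 but 0.3² = 0.09 is at or below it, so n = 2.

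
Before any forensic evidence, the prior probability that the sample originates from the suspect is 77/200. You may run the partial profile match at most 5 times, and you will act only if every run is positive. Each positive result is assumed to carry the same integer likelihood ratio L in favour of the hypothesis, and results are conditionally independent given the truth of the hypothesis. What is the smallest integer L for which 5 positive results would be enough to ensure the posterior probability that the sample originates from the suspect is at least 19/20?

Prior odds = 0.385/0.615 = 77/123.
Target odds = 0.95/0.05 = 19.
Need L⁵ ≥ 19 ÷ (77/123) = 2337/77.
1⁵ = 1 < 2337/77 ≤ 32 = 2⁵, so L = 2.

2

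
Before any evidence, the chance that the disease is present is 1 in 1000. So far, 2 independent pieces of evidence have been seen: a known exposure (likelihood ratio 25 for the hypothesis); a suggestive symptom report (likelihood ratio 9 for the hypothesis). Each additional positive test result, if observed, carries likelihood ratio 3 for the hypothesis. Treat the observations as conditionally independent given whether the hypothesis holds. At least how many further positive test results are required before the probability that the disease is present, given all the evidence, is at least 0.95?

Prior odds = 0.001/0.999 = 1/999.
Combined Bayes factor of the evidence already in hand = 25 × 9 = 225.
Odds after that evidence = (1/999) × 225 = 25/111.
Target odds = 0.95/0.05 = 19.
Need 3ⁿ ≥ 19 ÷ (25/111) = 84.36.
3⁴ = 81 falls short of 84.36 but 3⁵ = 243 reaches it, so n = 5.

5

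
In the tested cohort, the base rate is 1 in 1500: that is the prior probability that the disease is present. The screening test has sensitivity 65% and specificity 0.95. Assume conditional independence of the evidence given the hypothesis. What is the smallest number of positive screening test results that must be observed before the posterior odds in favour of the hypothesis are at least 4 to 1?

4

Prior odds: (1/1500) ÷ (1499/1500) = 1/1499.
False-positive rate = 1 − 0.95 = 0.05; likelihood ratio of a positive = 0.65/0.05 = 13.
Target odds = 4.
Need (1/1499) × 13ⁿ ≥ 4, i.e. 13ⁿ ≥ 5996.
13³ = 2197 falls short of 5996 but 13⁴ = 28561 reaches it, so n = 4.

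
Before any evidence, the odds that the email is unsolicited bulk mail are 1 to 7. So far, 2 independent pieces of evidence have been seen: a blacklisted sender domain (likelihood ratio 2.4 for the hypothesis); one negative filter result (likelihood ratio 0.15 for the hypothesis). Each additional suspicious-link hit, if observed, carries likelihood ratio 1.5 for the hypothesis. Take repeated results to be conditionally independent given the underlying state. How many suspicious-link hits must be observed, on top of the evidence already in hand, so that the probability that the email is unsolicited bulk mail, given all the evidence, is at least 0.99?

19

Prior odds = 1/7.
Combined Bayes factor of the evidence already in hand = 2.4 × 0.15 = 0.36.
Odds after that evidence = (1/7) × 0.36 = 9/175.
Target odds = 0.99/0.01 = 99.
Need 1.5ⁿ ≥ 99 ÷ (9/175) = 1925.
1.5¹⁸ = 387420489/262144 falls short of 1925 but 1.5¹⁹ ≈2216.84 reaches it, so n = 19.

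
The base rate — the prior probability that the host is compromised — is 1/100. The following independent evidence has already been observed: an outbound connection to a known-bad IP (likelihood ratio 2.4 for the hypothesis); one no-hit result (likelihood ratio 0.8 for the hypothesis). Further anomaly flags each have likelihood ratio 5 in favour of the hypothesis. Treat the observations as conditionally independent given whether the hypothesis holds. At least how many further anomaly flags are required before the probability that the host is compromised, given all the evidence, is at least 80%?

4

Prior odds = 0.01/0.99 = 1/99.
Combined Bayes factor of the evidence already in hand = 2.4 × 0.8 = 1.92.
Odds after that evidence = (1/99) × 1.92 = 16/825.
Target odds = 0.8/0.2 = 4.
Need 5ⁿ ≥ 4 ÷ (16/825) = 206.25.
5³ = 125 falls short of 206.25 but 5⁴ = 625 reaches it, so n = 4.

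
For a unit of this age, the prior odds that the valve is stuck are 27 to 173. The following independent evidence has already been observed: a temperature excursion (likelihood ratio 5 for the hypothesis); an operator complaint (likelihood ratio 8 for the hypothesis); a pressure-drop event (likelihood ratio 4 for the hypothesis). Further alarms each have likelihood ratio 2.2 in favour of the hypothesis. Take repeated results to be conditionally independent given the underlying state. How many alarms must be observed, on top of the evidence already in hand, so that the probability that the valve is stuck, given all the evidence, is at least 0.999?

5

Prior odds = 27/173.
Combined Bayes factor of the evidence already in hand = 5 × 8 × 4 = 160.
Odds after that evidence = (27/173) × 160 = 4320/173.
Target odds = 0.999/0.001 = 999.
Need 2.2ⁿ ≥ 999 ÷ (4320/173) = 40.00625.
2.2⁴ = 23.4256 falls short of 40.00625 but 2.2⁵ = 51.53632 reaches it, so n = 5.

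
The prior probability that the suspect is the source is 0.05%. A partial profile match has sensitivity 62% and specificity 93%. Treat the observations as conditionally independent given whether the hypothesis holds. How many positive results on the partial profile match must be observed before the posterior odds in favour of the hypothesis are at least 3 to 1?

4

Prior odds = 0.0005/0.9995 = 1/1999.
False-positive rate = 1 − 0.93 = 0.07; likelihood ratio of a positive = 0.62/0.07 = 62/7.
Target odds = 3.
Need (1/1999) × (62/7)ⁿ ≥ 3, i.e. (62/7)ⁿ ≥ 5997.
(62/7)³ = 238328/343 falls short of 5997 but (62/7)⁴ = 14776336/2401 reaches it, so n = 4.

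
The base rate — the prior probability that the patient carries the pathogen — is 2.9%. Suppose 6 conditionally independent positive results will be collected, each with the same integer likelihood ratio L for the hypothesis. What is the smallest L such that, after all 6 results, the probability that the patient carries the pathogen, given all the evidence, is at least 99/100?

4

Prior odds = 0.029/0.971 = 29/971.
Target odds = 0.99/0.01 = 99.
Need L⁶ ≥ 99 ÷ (29/971) = 96129/29.
3⁶ = 729 < 96129/29 ≤ 4096 = 4⁶, so L = 4.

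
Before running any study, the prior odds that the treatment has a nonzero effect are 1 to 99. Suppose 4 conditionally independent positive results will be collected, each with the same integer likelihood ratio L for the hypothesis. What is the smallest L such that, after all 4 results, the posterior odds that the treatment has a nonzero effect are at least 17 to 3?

Prior odds = 1/99.
Target odds = 17/3.
Need L⁴ ≥ 17/3 ÷ (1/99) = 561.
4⁴ = 256 < 561 ≤ 625 = 5⁴, so L = 5.

5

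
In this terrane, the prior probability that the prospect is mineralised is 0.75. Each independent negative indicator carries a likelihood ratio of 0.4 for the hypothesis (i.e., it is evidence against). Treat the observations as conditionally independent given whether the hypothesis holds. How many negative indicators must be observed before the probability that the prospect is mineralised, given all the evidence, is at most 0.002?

8

Prior odds: 0.75 ÷ 0.25 = 3.
Likelihood ratio per negative indicator = 0.4.
Target posterior odds = 0.002/0.998 = 1/499.
Need 3 × 0.4ⁿ ≤ 1/499, i.e. 0.4ⁿ ≤ 1/1497.
0.4⁷ = 128/78125 is still above 1/1497 but 0.4⁸ = 256/390625 is at or below it, so n = 8.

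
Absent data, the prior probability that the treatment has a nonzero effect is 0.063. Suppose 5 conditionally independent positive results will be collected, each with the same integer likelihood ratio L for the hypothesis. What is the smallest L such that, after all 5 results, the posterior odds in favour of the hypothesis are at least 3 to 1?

3

Prior odds = 0.063/0.937 = 63/937.
Target odds = 3.
Need L⁵ ≥ 3 ÷ (63/937) = 937/21.
2⁵ = 32 < 937/21 ≤ 243 = 3⁵, so L = 3.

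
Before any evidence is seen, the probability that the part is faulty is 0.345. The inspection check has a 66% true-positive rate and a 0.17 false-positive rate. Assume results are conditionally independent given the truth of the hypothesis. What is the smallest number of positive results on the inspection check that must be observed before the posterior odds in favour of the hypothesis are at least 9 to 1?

3

Prior odds: 0.345 ÷ 0.655 = 69/131.
Likelihood ratio of a positive result = 0.66/0.17 = 66/17.
Target odds = 9.
Need (69/131) × (66/17)ⁿ ≥ 9, i.e. (66/17)ⁿ ≥ 393/23.
(66/17)² = 4356/289 falls short of 393/23 but (66/17)³ = 287496/4913 reaches it, so n = 3.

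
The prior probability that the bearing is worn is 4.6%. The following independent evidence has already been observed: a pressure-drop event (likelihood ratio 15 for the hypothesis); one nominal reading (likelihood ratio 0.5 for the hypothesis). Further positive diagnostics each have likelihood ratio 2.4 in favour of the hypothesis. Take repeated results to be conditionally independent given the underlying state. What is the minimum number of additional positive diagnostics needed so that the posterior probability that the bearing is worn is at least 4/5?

3

Prior odds = 0.046/0.954 = 23/477.
Combined Bayes factor of the evidence already in hand = 15 × 0.5 = 7.5.
Odds after that evidence = (23/477) × 7.5 = 115/318.
Target odds = 0.8/0.2 = 4.
Need 2.4ⁿ ≥ 4 ÷ (115/318) = 1272/115.
2.4² = 5.76 falls short of 1272/115 but 2.4³ = 13.824 reaches it, so n = 3.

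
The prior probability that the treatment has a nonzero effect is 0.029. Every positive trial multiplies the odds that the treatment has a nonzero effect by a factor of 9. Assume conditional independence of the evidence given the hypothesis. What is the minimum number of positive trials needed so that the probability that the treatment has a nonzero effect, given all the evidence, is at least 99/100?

Prior odds: 0.029 ÷ 0.971 = 29/971.
Likelihood ratio per positive trial = 9.
Target posterior odds = 0.99/0.01 = 99.
Need (29/971) × 9ⁿ ≥ 99, i.e. 9ⁿ ≥ 96129/29.
9³ = 729 falls short of 96129/29 but 9⁴ = 6561 reaches it, so n = 4.

4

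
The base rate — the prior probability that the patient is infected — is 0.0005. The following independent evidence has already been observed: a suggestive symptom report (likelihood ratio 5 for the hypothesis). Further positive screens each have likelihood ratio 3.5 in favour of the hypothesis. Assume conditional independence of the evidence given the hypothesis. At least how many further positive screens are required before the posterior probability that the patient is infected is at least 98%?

8

Prior odds = 0.0005/0.9995 = 1/1999.
Bayes factor of the evidence already in hand = 5.
Odds after that evidence = (1/1999) × 5 = 5/1999.
Target odds = 0.98/0.02 = 49.
Need 3.5ⁿ ≥ 49 ÷ (5/1999) = 19590.2.
3.5⁷ = 823543/128 falls short of 19590.2 but 3.5⁸ = 5764801/256 reaches it, so n = 8.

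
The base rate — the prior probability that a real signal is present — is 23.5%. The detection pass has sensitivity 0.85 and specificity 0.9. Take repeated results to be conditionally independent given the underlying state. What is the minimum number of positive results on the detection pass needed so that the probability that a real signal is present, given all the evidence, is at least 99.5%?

Prior odds: 0.235 ÷ 0.765 = 47/153.
False-positive rate = 1 − 0.9 = 0.1; likelihood ratio of a positive = 0.85/0.1 = 8.5.
Target posterior odds = 0.995/0.005 = 199.
Need (47/153) × 8.5ⁿ ≥ 199, i.e. 8.5ⁿ ≥ 30447/47.
8.5³ = 614.125 falls short of 30447/47 but 8.5⁴ = 5220.0625 reaches it, so n = 4.

4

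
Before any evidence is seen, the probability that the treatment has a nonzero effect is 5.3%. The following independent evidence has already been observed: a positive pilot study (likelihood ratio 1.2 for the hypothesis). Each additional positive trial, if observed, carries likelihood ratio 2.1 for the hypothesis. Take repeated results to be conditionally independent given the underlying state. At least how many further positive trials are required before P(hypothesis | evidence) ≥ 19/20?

8

Prior odds = 0.053/0.947 = 53/947.
Bayes factor of the evidence already in hand = 1.2.
Odds after that evidence = (53/947) × 1.2 = 318/4735.
Target odds = 0.95/0.05 = 19.
Need 2.1ⁿ ≥ 19 ÷ (318/4735) = 89965/318.
2.1⁷ ≈180.109 falls short of 89965/318 but 2.1⁸ ≈378.229 reaches it, so n = 8.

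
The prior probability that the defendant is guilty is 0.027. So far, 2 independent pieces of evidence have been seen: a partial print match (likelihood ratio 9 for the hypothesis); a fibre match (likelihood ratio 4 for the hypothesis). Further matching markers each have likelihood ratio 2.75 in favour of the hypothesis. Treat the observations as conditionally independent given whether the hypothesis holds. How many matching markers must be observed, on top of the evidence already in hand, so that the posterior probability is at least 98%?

Prior odds = 0.027/0.973 = 27/973.
Combined Bayes factor of the evidence already in hand = 9 × 4 = 36.
Odds after that evidence = (27/973) × 36 = 972/973.
Target odds = 0.98/0.02 = 49.
Need 2.75ⁿ ≥ 49 ÷ (972/973) = 47677/972.
2.75³ = 20.796875 falls short of 47677/972 but 2.75⁴ = 57.19140625 reaches it, so n = 4.

4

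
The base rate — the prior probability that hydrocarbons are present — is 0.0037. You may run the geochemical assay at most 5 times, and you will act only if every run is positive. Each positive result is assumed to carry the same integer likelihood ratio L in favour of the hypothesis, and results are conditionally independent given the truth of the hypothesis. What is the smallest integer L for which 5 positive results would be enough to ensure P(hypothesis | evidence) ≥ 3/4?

4

Prior odds = 0.0037/0.9963 = 37/9963.
Target odds = 0.75/0.25 = 3.
Need L⁵ ≥ 3 ÷ (37/9963) = 29889/37.
3⁵ = 243 < 29889/37 ≤ 1024 = 4⁵, so L = 4.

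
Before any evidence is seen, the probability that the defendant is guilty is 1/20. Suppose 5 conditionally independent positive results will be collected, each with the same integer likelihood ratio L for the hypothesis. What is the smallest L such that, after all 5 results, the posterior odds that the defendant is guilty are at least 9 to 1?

Prior odds = 0.05/0.95 = 1/19.
Target odds = 9.
Need L⁵ ≥ 9 ÷ (1/19) = 171.
2⁵ = 32 < 171 ≤ 243 = 3⁵, so L = 3.

3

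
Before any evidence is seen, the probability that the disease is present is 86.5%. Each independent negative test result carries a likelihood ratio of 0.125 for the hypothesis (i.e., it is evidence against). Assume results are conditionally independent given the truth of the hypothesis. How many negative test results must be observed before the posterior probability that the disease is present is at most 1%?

Prior odds: 0.865 ÷ 0.135 = 173/27.
Likelihood ratio per negative test result = 0.125.
Target odds: 0.01 ÷ 0.99 = 1/99.
Need (173/27) × 0.125ⁿ ≤ 1/99, i.e. 0.125ⁿ ≤ 3/1903.
0.125³ = 0.001953125 is still above 3/1903 but 0.125⁴ = 1/4096 is at or below it, so n = 4.

4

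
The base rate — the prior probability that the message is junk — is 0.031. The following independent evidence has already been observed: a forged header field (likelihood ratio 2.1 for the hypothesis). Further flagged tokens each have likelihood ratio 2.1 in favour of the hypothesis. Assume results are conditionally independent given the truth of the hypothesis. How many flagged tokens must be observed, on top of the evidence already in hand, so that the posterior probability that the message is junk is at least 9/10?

Prior odds = 0.031/0.969 = 31/969.
Bayes factor of the evidence already in hand = 2.1.
Odds after that evidence = (31/969) × 2.1 = 217/3230.
Target odds = 0.9/0.1 = 9.
Need 2.1ⁿ ≥ 9 ÷ (217/3230) = 29070/217.
2.1⁶ = 85766121/1000000 falls short of 29070/217 but 2.1⁷ ≈180.109 reaches it, so n = 7.

7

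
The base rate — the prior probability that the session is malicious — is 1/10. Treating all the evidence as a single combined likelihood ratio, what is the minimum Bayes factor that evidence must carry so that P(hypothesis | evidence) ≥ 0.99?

891

Prior odds = 0.1/0.9 = 1/9.
Target odds = 0.99/0.01 = 99.
Required Bayes factor = 99 ÷ (1/9) = 891.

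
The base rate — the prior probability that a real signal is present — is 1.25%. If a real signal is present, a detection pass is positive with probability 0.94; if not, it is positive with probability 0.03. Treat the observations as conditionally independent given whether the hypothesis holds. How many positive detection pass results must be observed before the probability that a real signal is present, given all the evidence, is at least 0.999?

4

Prior odds = 0.0125/0.9875 = 1/79.
Likelihood ratio of a positive = 0.94/0.03 = 94/3.
Target odds: 0.999 ÷ 0.001 = 999.
Require (94/3)ⁿ ≥ 999 ÷ (1/79) = 78921.
(94/3)³ = 830584/27 falls short of 78921 but (94/3)⁴ = 78074896/81 reaches it, so n = 4.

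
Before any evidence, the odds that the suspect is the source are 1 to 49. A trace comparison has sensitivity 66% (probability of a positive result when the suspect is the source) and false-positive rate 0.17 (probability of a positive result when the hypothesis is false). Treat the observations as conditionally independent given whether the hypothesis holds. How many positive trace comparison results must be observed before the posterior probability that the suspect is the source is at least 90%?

5

Prior odds = 1/49.
Likelihood ratio of a positive result = 0.66/0.17 = 66/17.
Target posterior odds = 0.9/0.1 = 9.
Need (1/49) × (66/17)ⁿ ≥ 9, i.e. (66/17)ⁿ ≥ 441.
(66/17)⁴ = 18974736/83521 falls short of 441 but (66/17)⁵ ≈882.013 reaches it, so n = 5.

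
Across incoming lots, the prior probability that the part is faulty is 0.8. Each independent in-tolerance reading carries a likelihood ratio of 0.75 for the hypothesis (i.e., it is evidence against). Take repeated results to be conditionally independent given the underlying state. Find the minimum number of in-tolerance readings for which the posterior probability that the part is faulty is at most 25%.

Prior odds = 0.8/0.2 = 4.
Likelihood ratio per in-tolerance reading = 0.75.
Target odds: 0.25 ÷ 0.75 = 1/3.
Need 4 × 0.75ⁿ ≤ 1/3, i.e. 0.75ⁿ ≤ 1/12.
0.75⁸ = 6561/65536 is still above 1/12 but 0.75⁹ = 19683/262144 is at or below it, so n = 9.

9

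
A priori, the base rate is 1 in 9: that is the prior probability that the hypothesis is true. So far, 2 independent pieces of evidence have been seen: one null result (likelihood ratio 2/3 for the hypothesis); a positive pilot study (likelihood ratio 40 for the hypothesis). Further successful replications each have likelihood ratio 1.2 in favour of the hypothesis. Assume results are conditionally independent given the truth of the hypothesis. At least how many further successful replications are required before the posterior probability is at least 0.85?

Prior odds = (1/9)/(8/9) = 0.125.
Combined Bayes factor of the evidence already in hand = (2/3) × 40 = 80/3.
Odds after that evidence = 0.125 × 80/3 = 10/3.
Target odds = 0.85/0.15 = 17/3.
Need 1.2ⁿ ≥ 17/3 ÷ (10/3) = 1.7.
1.2² = 1.44 falls short of 1.7 but 1.2³ = 1.728 reaches it, so n = 3.

3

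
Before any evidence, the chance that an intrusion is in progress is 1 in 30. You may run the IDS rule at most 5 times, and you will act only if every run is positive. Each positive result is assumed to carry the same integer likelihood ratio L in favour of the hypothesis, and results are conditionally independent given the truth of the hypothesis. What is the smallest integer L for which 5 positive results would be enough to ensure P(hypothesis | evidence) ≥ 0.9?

4

Prior odds = (1/30)/(29/30) = 1/29.
Target odds = 0.9/0.1 = 9.
Need L⁵ ≥ 9 ÷ (1/29) = 261.
3⁵ = 243 < 261 ≤ 1024 = 4⁵, so L = 4.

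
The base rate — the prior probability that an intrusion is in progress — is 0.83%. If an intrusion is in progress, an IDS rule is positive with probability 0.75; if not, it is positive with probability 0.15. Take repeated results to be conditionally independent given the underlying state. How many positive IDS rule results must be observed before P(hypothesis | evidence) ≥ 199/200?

7

Prior odds: 0.0083 ÷ 0.9917 = 83/9917.
Likelihood ratio of a positive = 0.75/0.15 = 5.
Target odds: 0.995 ÷ 0.005 = 199.
Require 5ⁿ ≥ 199 ÷ (83/9917) = 1973483/83.
5⁶ = 15625 falls short of 1973483/83 but 5⁷ = 78125 reaches it, so n = 7.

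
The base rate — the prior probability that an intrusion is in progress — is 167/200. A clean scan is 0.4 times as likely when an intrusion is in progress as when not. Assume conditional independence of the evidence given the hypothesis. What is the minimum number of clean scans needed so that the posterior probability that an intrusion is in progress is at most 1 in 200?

8

Prior odds: 0.835 ÷ 0.165 = 167/33.
Likelihood ratio per clean scan = 0.4.
Target odds: 0.005 ÷ 0.995 = 1/199.
Need (167/33) × 0.4ⁿ ≤ 1/199, i.e. 0.4ⁿ ≤ 33/33233.
0.4⁷ = 128/78125 is still above 33/33233 but 0.4⁸ = 256/390625 is at or below it, so n = 8.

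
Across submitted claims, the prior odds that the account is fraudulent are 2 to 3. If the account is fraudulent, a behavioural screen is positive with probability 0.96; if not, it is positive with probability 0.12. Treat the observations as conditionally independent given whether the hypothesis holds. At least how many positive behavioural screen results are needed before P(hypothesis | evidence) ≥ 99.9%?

Prior odds = 2/3.
Likelihood ratio of a positive = 0.96/0.12 = 8.
Target posterior odds = 0.999/0.001 = 999.
Require 8ⁿ ≥ 999 ÷ (2/3) = 1498.5.
8³ = 512 falls short of 1498.5 but 8⁴ = 4096 reaches it, so n = 4.

4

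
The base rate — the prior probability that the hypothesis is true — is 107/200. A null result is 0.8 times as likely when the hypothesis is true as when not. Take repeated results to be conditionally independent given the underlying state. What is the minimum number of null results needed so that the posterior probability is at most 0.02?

19

Prior odds: 0.535 ÷ 0.465 = 107/93.
Likelihood ratio per null result = 0.8.
Target posterior odds = 0.02/0.98 = 1/49.
Need (107/93) × 0.8ⁿ ≤ 1/49, i.e. 0.8ⁿ ≤ 93/5243.
0.8¹⁸ ≈0.0180144 is still above 93/5243 but 0.8¹⁹ ≈0.0144115 is at or below it, so n = 19.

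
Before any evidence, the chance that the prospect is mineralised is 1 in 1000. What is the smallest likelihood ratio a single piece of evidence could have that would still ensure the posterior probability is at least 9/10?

Prior odds = 0.001/0.999 = 1/999.
Target odds = 0.9/0.1 = 9.
Required Bayes factor = 9 ÷ (1/999) = 8991.

8991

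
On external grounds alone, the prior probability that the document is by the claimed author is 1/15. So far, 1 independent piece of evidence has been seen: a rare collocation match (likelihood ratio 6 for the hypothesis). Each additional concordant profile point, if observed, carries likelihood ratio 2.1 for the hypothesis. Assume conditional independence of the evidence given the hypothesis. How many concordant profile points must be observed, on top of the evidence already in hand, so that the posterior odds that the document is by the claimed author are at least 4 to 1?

Prior odds = (1/15)/(14/15) = 1/14.
Bayes factor of the evidence already in hand = 6.
Odds after that evidence = (1/14) × 6 = 3/7.
Target odds = 4.
Need 2.1ⁿ ≥ 4 ÷ (3/7) = 28/3.
2.1³ = 9.261 falls short of 28/3 but 2.1⁴ = 19.4481 reaches it, so n = 4.

4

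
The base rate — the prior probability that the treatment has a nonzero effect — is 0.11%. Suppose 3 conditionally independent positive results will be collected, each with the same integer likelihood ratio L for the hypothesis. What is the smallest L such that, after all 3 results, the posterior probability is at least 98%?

36

Prior odds = 0.0011/0.9989 = 11/9989.
Target odds = 0.98/0.02 = 49.
Need L³ ≥ 49 ÷ (11/9989) = 489461/11.
35³ = 42875 < 489461/11 ≤ 46656 = 36³, so L = 36.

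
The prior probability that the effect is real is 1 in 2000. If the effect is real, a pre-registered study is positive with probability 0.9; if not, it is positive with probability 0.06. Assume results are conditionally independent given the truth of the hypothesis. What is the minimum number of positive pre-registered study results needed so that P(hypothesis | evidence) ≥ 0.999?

Prior odds = 0.0005/0.9995 = 1/1999.
Likelihood ratio of a positive = 0.9/0.06 = 15.
Target posterior odds = 0.999/0.001 = 999.
Need (1/1999) × 15ⁿ ≥ 999, i.e. 15ⁿ ≥ 1997001.
15⁵ = 759375 falls short of 1997001 but 15⁶ = 11390625 reaches it, so n = 6.

6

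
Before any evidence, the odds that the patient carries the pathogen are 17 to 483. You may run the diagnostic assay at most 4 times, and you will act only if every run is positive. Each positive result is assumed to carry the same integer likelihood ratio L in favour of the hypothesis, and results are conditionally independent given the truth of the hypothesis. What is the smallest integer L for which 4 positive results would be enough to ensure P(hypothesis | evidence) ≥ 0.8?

Prior odds = 17/483.
Target odds = 0.8/0.2 = 4.
Need L⁴ ≥ 4 ÷ (17/483) = 1932/17.
3⁴ = 81 < 1932/17 ≤ 256 = 4⁴, so L = 4.

4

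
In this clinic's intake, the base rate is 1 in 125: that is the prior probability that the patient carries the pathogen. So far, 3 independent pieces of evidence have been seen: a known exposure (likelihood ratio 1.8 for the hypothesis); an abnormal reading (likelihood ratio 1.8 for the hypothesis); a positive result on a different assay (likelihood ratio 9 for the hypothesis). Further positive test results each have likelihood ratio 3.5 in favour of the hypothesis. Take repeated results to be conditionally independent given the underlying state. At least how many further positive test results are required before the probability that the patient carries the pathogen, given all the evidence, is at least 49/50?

Prior odds = 0.008/0.992 = 1/124.
Combined Bayes factor of the evidence already in hand = 1.8 × 1.8 × 9 = 29.16.
Odds after that evidence = (1/124) × 29.16 = 729/3100.
Target odds = 0.98/0.02 = 49.
Need 3.5ⁿ ≥ 49 ÷ (729/3100) = 151900/729.
3.5⁴ = 150.0625 falls short of 151900/729 but 3.5⁵ = 525.21875 reaches it, so n = 5.

5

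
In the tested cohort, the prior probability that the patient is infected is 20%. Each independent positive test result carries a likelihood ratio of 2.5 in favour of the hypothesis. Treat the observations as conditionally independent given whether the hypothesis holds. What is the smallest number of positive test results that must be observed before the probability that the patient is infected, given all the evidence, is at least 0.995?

Prior odds: 0.2 ÷ 0.8 = 0.25.
Likelihood ratio per positive test result = 2.5.
Target posterior odds = 0.995/0.005 = 199.
Need 0.25 × 2.5ⁿ ≥ 199, i.e. 2.5ⁿ ≥ 796.
2.5⁷ = 610.3515625 falls short of 796 but 2.5⁸ = 390625/256 reaches it, so n = 8.

8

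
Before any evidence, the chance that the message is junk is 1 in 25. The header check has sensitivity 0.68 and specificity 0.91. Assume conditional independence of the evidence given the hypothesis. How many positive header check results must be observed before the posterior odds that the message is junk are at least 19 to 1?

4

Prior odds: 0.04 ÷ 0.96 = 1/24.
False-positive rate = 1 − 0.91 = 0.09; likelihood ratio of a positive = 0.68/0.09 = 68/9.
Target odds = 19.
Need (1/24) × (68/9)ⁿ ≥ 19, i.e. (68/9)ⁿ ≥ 456.
(68/9)³ = 314432/729 falls short of 456 but (68/9)⁴ = 21381376/6561 reaches it, so n = 4.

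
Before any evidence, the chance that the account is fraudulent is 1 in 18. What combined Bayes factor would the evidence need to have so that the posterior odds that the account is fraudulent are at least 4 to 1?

Prior odds = (1/18)/(17/18) = 1/17.
Target odds = 4.
Required Bayes factor = 4 ÷ (1/17) = 68.

68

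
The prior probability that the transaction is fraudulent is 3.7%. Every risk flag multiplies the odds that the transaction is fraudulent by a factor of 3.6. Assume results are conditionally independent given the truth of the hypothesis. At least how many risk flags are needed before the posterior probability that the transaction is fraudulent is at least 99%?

Prior odds: 0.037 ÷ 0.963 = 37/963.
Likelihood ratio per risk flag = 3.6.
Target posterior odds = 0.99/0.01 = 99.
Need (37/963) × 3.6ⁿ ≥ 99, i.e. 3.6ⁿ ≥ 95337/37.
3.6⁶ = 34012224/15625 falls short of 95337/37 but 3.6⁷ = 612220032/78125 reaches it, so n = 7.

7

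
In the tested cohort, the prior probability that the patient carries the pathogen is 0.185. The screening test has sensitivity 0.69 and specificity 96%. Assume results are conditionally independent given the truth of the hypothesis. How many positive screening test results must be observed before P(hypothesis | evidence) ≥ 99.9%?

Prior odds: 0.185 ÷ 0.815 = 37/163.
False-positive rate = 1 − 0.96 = 0.04; likelihood ratio of a positive = 0.69/0.04 = 17.25.
Target odds: 0.999 ÷ 0.001 = 999.
Require 17.25ⁿ ≥ 999 ÷ (37/163) = 4401.
17.25² = 297.5625 falls short of 4401 but 17.25³ = 5132.953125 reaches it, so n = 3.

3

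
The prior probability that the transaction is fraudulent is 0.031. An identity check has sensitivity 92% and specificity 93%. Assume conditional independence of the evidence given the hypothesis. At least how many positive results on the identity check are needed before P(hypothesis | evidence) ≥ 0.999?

5

Prior odds: 0.031 ÷ 0.969 = 31/969.
False-positive rate = 1 − 0.93 = 0.07; likelihood ratio of a positive = 0.92/0.07 = 92/7.
Target posterior odds = 0.999/0.001 = 999.
Require (92/7)ⁿ ≥ 999 ÷ (31/969) = 968031/31.
(92/7)⁴ = 71639296/2401 falls short of 968031/31 but (92/7)⁵ ≈392147 reaches it, so n = 5.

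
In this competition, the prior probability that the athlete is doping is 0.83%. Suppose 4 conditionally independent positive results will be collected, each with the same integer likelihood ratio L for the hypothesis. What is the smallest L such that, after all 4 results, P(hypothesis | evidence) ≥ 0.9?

Prior odds = 0.0083/0.9917 = 83/9917.
Target odds = 0.9/0.1 = 9.
Need L⁴ ≥ 9 ÷ (83/9917) = 89253/83.
5⁴ = 625 < 89253/83 ≤ 1296 = 6⁴, so L = 6.

6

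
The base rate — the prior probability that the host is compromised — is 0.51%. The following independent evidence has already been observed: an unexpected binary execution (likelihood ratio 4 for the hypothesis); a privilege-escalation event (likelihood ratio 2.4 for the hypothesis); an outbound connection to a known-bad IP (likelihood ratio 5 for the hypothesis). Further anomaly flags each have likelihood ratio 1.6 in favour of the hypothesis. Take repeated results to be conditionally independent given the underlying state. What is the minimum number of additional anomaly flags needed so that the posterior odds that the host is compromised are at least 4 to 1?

Prior odds = 0.0051/0.9949 = 51/9949.
Combined Bayes factor of the evidence already in hand = 4 × 2.4 × 5 = 48.
Odds after that evidence = (51/9949) × 48 = 2448/9949.
Target odds = 4.
Need 1.6ⁿ ≥ 4 ÷ (2448/9949) = 9949/612.
1.6⁵ = 10.48576 falls short of 9949/612 but 1.6⁶ = 262144/15625 reaches it, so n = 6.

6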